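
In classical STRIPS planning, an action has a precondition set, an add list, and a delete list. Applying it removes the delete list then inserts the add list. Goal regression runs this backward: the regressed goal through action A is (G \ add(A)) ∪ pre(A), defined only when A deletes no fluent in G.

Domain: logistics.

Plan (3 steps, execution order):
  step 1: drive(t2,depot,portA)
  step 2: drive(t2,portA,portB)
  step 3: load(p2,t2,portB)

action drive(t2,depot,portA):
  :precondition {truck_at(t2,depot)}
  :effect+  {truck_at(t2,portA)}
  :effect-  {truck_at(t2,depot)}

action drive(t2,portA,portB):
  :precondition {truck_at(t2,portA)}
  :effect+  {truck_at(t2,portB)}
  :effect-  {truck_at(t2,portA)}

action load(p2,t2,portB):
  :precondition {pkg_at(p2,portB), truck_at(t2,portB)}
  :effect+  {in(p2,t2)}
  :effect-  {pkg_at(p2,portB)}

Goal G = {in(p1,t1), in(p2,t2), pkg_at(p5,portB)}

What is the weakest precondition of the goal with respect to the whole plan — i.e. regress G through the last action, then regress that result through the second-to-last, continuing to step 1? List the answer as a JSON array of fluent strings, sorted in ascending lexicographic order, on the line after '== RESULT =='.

Regress step by step:
  through step 3 (load(p2,t2,portB)): drop {in(p2,t2)}, keep {in(p1,t1), pkg_at(p5,portB)}, require {pkg_at(p2,portB), truck_at(t2,portB)}
    → {in(p1,t1), pkg_at(p2,portB), pkg_at(p5,portB), truck_at(t2,portB)}
  through step 2 (drive(t2,portA,portB)): drop {truck_at(t2,portB)}, keep {in(p1,t1), pkg_at(p2,portB), pkg_at(p5,portB)}, require {truck_at(t2,portA)}
    → {in(p1,t1), pkg_at(p2,portB), pkg_at(p5,portB), truck_at(t2,portA)}
  through step 1 (drive(t2,depot,portA)): drop {truck_at(t2,portA)}, keep {in(p1,t1), pkg_at(p2,portB), pkg_at(p5,portB)}, require {truck_at(t2,depot)}
    → {in(p1,t1), pkg_at(p2,portB), pkg_at(p5,portB), truck_at(t2,depot)}

== RESULT ==
["in(p1,t1)", "pkg_at(p2,portB)", "pkg_at(p5,portB)", "truck_at(t2,depot)"]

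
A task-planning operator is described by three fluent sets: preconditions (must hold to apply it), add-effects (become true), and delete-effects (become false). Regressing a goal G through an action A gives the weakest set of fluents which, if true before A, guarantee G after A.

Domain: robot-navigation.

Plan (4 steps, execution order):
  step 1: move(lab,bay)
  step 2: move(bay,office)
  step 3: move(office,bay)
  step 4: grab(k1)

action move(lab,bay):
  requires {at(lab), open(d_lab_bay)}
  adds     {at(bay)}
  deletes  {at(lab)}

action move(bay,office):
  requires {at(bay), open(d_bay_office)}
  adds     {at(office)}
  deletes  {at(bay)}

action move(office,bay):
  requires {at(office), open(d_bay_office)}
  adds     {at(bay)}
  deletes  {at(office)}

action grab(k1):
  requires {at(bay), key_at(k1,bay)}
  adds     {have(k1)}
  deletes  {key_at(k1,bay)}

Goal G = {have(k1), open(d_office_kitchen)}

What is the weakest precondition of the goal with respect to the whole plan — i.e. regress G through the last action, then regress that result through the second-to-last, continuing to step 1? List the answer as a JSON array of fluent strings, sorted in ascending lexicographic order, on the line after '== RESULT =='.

Work backward from the goal:
  through step 4 (grab(k1)): drop {have(k1)}, keep {open(d_office_kitchen)}, require {at(bay), key_at(k1,bay)}
    → {at(bay), key_at(k1,bay), open(d_office_kitchen)}
  through step 3 (move(office,bay)): drop {at(bay)}, keep {key_at(k1,bay), open(d_office_kitchen)}, require {at(office), open(d_bay_office)}
    → {at(office), key_at(k1,bay), open(d_bay_office), open(d_office_kitchen)}
  through step 2 (move(bay,office)): drop {at(office)}, keep {key_at(k1,bay), open(d_bay_office), open(d_office_kitchen)}, require {at(bay), open(d_bay_office)}
    → {at(bay), key_at(k1,bay), open(d_bay_office), open(d_office_kitchen)}
  through step 1 (move(lab,bay)): drop {at(bay)}, keep {key_at(k1,bay), open(d_bay_office), open(d_office_kitchen)}, require {at(lab), open(d_lab_bay)}
    → {at(lab), key_at(k1,bay), open(d_bay_office), open(d_lab_bay), open(d_office_kitchen)}

== RESULT ==
["at(lab)", "key_at(k1,bay)", "open(d_bay_office)", "open(d_lab_bay)", "open(d_office_kitchen)"]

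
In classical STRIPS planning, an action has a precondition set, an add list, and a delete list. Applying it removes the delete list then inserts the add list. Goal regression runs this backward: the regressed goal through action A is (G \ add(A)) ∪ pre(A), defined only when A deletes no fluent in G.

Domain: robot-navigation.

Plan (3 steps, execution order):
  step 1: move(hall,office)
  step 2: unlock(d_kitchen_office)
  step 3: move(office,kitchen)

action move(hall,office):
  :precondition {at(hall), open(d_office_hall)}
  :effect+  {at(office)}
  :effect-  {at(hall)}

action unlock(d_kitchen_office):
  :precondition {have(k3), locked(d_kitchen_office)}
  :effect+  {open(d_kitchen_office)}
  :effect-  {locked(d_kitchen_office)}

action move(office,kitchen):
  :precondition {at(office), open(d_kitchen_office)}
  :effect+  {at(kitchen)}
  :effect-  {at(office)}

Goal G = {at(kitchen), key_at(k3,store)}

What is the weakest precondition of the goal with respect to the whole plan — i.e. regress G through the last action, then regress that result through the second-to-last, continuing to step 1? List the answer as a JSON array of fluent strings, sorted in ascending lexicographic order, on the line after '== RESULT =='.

Regress step by step:
  through step 3 (move(office,kitchen)): drop {at(kitchen)}, keep {key_at(k3,store)}, require {at(office), open(d_kitchen_office)}
    → {at(office), key_at(k3,store), open(d_kitchen_office)}
  through step 2 (unlock(d_kitchen_office)): drop {open(d_kitchen_office)}, keep {at(office), key_at(k3,store)}, require {have(k3), locked(d_kitchen_office)}
    → {at(office), have(k3), key_at(k3,store), locked(d_kitchen_office)}
  through step 1 (move(hall,office)): drop {at(office)}, keep {have(k3), key_at(k3,store), locked(d_kitchen_office)}, require {at(hall), open(d_office_hall)}
    → {at(hall), have(k3), key_at(k3,store), locked(d_kitchen_office), open(d_office_hall)}

== RESULT ==
["at(hall)", "have(k3)", "key_at(k3,store)", "locked(d_kitchen_office)", "open(d_office_hall)"]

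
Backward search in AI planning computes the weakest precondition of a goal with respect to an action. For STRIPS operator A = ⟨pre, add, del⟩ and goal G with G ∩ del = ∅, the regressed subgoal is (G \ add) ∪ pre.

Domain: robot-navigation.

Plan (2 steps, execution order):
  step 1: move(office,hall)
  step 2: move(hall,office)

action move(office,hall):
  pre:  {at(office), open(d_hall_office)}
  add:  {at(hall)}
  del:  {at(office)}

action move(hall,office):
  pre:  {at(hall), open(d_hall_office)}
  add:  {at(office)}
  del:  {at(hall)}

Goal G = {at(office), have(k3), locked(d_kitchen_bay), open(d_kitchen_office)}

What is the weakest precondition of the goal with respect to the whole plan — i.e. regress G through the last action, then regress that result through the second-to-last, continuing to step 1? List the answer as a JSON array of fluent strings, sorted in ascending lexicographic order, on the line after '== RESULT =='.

Regress step by step:
  through step 2 (move(hall,office)): drop {at(office)}, keep {have(k3), locked(d_kitchen_bay), open(d_kitchen_office)}, require {at(hall), open(d_hall_office)}
    → {at(hall), have(k3), locked(d_kitchen_bay), open(d_hall_office), open(d_kitchen_office)}
  through step 1 (move(office,hall)): drop {at(hall)}, keep {have(k3), locked(d_kitchen_bay), open(d_hall_office), open(d_kitchen_office)}, require {at(office), open(d_hall_office)}
    → {at(office), have(k3), locked(d_kitchen_bay), open(d_hall_office), open(d_kitchen_office)}

== RESULT ==
["at(office)", "have(k3)", "locked(d_kitchen_bay)", "open(d_hall_office)", "open(d_kitchen_office)"]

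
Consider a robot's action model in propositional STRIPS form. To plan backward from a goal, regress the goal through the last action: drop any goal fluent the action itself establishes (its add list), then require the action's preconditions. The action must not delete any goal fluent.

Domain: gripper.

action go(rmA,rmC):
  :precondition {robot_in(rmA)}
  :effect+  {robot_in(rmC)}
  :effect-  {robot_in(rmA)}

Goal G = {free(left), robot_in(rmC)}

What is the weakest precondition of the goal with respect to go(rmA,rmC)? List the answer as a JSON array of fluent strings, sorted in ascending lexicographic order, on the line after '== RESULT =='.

Regress:
  G ∩ del = {}  (empty — regression defined)
  G \ add = {free(left), robot_in(rmC)} \ {robot_in(rmC)} = {free(left)}
  ∪ pre   = {free(left)} ∪ {robot_in(rmA)}
          = {free(left), robot_in(rmA)}

== RESULT ==
["free(left)", "robot_in(rmA)"]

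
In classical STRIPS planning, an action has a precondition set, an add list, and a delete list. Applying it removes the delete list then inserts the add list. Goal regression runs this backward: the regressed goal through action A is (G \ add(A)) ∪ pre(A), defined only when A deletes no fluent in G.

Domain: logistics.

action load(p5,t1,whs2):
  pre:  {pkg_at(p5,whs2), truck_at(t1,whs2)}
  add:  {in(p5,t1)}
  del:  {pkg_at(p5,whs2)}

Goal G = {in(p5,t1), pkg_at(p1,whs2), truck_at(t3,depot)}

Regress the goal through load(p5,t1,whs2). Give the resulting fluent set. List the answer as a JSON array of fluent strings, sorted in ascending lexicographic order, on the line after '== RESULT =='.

Regress:
  G ∩ del = {}  (empty — regression defined)
  G \ add = {in(p5,t1), pkg_at(p1,whs2), truck_at(t3,depot)} \ {in(p5,t1)} = {pkg_at(p1,whs2), truck_at(t3,depot)}
  ∪ pre   = {pkg_at(p1,whs2), truck_at(t3,depot)} ∪ {pkg_at(p5,whs2), truck_at(t1,whs2)}
          = {pkg_at(p1,whs2), pkg_at(p5,whs2), truck_at(t1,whs2), truck_at(t3,depot)}

== RESULT ==
["pkg_at(p1,whs2)", "pkg_at(p5,whs2)", "truck_at(t1,whs2)", "truck_at(t3,depot)"]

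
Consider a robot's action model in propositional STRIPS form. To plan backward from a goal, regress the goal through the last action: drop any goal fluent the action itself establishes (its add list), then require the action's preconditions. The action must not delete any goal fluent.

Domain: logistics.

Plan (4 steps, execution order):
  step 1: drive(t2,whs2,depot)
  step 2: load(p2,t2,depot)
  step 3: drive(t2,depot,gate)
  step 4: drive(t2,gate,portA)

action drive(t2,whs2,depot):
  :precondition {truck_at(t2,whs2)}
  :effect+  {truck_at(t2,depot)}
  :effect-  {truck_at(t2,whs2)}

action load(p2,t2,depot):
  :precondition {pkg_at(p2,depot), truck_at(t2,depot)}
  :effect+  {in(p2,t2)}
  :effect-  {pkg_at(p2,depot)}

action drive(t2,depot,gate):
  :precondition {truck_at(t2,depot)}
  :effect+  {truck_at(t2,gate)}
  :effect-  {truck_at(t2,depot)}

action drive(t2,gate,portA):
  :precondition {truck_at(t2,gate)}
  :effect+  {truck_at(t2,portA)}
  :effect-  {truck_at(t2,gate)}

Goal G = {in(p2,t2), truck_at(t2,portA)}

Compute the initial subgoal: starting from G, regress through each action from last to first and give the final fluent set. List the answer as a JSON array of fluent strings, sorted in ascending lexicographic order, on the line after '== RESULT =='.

Regress step by step:
  through step 4 (drive(t2,gate,portA)): drop {truck_at(t2,portA)}, keep {in(p2,t2)}, require {truck_at(t2,gate)}
    → {in(p2,t2), truck_at(t2,gate)}
  through step 3 (drive(t2,depot,gate)): drop {truck_at(t2,gate)}, keep {in(p2,t2)}, require {truck_at(t2,depot)}
    → {in(p2,t2), truck_at(t2,depot)}
  through step 2 (load(p2,t2,depot)): drop {in(p2,t2)}, keep {truck_at(t2,depot)}, require {pkg_at(p2,depot), truck_at(t2,depot)}
    → {pkg_at(p2,depot), truck_at(t2,depot)}
  through step 1 (drive(t2,whs2,depot)): drop {truck_at(t2,depot)}, keep {pkg_at(p2,depot)}, require {truck_at(t2,whs2)}
    → {pkg_at(p2,depot), truck_at(t2,whs2)}

== RESULT ==
["pkg_at(p2,depot)", "truck_at(t2,whs2)"]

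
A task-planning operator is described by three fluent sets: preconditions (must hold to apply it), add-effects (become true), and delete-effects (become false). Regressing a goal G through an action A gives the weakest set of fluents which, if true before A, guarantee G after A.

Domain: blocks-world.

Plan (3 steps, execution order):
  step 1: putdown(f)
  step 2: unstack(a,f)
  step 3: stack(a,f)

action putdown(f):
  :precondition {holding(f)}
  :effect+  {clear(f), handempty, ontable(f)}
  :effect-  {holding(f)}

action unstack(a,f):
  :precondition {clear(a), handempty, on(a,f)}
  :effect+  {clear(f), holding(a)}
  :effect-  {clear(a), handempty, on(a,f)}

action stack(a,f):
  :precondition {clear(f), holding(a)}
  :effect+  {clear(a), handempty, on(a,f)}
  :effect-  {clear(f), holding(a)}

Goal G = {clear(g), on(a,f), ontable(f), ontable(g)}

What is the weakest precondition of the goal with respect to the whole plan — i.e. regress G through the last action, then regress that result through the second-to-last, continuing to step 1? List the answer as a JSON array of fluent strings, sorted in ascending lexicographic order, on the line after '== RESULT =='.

Regress step by step:
  through step 3 (stack(a,f)): drop {on(a,f)}, keep {clear(g), ontable(f), ontable(g)}, require {clear(f), holding(a)}
    → {clear(f), clear(g), holding(a), ontable(f), ontable(g)}
  through step 2 (unstack(a,f)): drop {clear(f), holding(a)}, keep {clear(g), ontable(f), ontable(g)}, require {clear(a), handempty, on(a,f)}
    → {clear(a), clear(g), handempty, on(a,f), ontable(f), ontable(g)}
  through step 1 (putdown(f)): drop {handempty, ontable(f)}, keep {clear(a), clear(g), on(a,f), ontable(g)}, require {holding(f)}
    → {clear(a), clear(g), holding(f), on(a,f), ontable(g)}

== RESULT ==
["clear(a)", "clear(g)", "holding(f)", "on(a,f)", "ontable(g)"]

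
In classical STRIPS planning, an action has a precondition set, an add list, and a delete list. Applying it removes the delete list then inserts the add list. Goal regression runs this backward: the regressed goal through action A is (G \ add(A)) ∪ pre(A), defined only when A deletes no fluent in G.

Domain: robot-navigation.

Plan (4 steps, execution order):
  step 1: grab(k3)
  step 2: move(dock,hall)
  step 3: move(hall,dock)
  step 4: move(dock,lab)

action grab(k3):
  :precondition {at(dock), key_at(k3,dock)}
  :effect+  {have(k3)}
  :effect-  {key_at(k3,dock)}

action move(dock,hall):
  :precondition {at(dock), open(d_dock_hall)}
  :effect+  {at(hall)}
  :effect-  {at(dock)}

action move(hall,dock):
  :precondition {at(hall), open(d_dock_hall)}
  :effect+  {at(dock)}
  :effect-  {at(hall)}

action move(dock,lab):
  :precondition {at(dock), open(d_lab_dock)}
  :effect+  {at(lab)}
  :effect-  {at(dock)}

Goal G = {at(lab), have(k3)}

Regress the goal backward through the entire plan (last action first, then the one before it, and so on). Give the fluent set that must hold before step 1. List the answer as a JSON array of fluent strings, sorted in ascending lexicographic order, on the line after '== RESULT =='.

Regress step by step:
  through step 4 (move(dock,lab)): drop {at(lab)}, keep {have(k3)}, require {at(dock), open(d_lab_dock)}
    → {at(dock), have(k3), open(d_lab_dock)}
  through step 3 (move(hall,dock)): drop {at(dock)}, keep {have(k3), open(d_lab_dock)}, require {at(hall), open(d_dock_hall)}
    → {at(hall), have(k3), open(d_dock_hall), open(d_lab_dock)}
  through step 2 (move(dock,hall)): drop {at(hall)}, keep {have(k3), open(d_dock_hall), open(d_lab_dock)}, require {at(dock), open(d_dock_hall)}
    → {at(dock), have(k3), open(d_dock_hall), open(d_lab_dock)}
  through step 1 (grab(k3)): drop {have(k3)}, keep {at(dock), open(d_dock_hall), open(d_lab_dock)}, require {at(dock), key_at(k3,dock)}
    → {at(dock), key_at(k3,dock), open(d_dock_hall), open(d_lab_dock)}

== RESULT ==
["at(dock)", "key_at(k3,dock)", "open(d_dock_hall)", "open(d_lab_dock)"]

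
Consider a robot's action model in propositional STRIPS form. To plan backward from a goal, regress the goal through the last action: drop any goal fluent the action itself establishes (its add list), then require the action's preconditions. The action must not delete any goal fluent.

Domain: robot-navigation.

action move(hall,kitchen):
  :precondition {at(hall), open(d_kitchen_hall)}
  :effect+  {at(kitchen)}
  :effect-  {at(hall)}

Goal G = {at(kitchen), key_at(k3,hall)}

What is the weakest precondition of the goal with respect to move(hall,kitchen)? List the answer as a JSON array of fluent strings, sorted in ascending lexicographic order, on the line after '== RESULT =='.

Compute (G \ add) ∪ pre:
  G ∩ del = {}  (empty — regression defined)
  G \ add = {at(kitchen), key_at(k3,hall)} \ {at(kitchen)} = {key_at(k3,hall)}
  ∪ pre   = {key_at(k3,hall)} ∪ {at(hall), open(d_kitchen_hall)}
          = {at(hall), key_at(k3,hall), open(d_kitchen_hall)}

== RESULT ==
["at(hall)", "key_at(k3,hall)", "open(d_kitchen_hall)"]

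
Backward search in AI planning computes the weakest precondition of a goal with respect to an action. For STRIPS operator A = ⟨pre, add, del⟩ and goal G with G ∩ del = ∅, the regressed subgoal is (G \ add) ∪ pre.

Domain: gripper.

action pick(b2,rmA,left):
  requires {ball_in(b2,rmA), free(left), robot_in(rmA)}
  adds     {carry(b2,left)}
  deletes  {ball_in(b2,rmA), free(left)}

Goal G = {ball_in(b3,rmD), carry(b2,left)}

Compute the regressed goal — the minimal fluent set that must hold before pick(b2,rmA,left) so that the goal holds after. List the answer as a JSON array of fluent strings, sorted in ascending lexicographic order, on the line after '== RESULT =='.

Compute (G \ add) ∪ pre:
  G ∩ del = {}  (empty — regression defined)
  G \ add = {ball_in(b3,rmD), carry(b2,left)} \ {carry(b2,left)} = {ball_in(b3,rmD)}
  ∪ pre   = {ball_in(b3,rmD)} ∪ {ball_in(b2,rmA), free(left), robot_in(rmA)}
          = {ball_in(b2,rmA), ball_in(b3,rmD), free(left), robot_in(rmA)}

== RESULT ==
["ball_in(b2,rmA)", "ball_in(b3,rmD)", "free(left)", "robot_in(rmA)"]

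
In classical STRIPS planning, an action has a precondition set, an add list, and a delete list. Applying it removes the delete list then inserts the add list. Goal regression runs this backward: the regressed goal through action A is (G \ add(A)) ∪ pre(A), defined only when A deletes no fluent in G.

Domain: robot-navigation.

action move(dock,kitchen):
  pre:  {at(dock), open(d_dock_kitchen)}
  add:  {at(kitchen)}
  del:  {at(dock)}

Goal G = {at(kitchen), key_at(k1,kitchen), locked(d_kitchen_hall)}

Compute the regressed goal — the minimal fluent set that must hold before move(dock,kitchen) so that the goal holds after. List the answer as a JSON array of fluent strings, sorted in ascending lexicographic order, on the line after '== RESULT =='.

Compute (G \ add) ∪ pre:
  G ∩ del = {}  (empty — regression defined)
  G \ add = {at(kitchen), key_at(k1,kitchen), locked(d_kitchen_hall)} \ {at(kitchen)} = {key_at(k1,kitchen), locked(d_kitchen_hall)}
  ∪ pre   = {key_at(k1,kitchen), locked(d_kitchen_hall)} ∪ {at(dock), open(d_dock_kitchen)}
          = {at(dock), key_at(k1,kitchen), locked(d_kitchen_hall), open(d_dock_kitchen)}

== RESULT ==
["at(dock)", "key_at(k1,kitchen)", "locked(d_kitchen_hall)", "open(d_dock_kitchen)"]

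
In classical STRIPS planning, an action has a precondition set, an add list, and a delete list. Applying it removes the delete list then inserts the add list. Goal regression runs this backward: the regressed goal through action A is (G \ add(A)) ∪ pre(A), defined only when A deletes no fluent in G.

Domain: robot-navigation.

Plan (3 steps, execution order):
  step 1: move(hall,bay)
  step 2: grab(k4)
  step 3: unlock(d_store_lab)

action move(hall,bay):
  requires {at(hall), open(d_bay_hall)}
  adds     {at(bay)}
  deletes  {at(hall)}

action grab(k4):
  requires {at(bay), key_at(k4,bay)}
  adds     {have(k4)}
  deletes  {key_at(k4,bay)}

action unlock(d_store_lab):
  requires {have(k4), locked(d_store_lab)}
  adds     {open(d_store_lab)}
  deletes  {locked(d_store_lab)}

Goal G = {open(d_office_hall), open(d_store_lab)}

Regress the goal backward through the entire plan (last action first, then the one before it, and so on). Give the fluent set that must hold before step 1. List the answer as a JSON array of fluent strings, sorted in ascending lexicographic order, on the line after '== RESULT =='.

Work backward from the goal:
  through step 3 (unlock(d_store_lab)): drop {open(d_store_lab)}, keep {open(d_office_hall)}, require {have(k4), locked(d_store_lab)}
    → {have(k4), locked(d_store_lab), open(d_office_hall)}
  through step 2 (grab(k4)): drop {have(k4)}, keep {locked(d_store_lab), open(d_office_hall)}, require {at(bay), key_at(k4,bay)}
    → {at(bay), key_at(k4,bay), locked(d_store_lab), open(d_office_hall)}
  through step 1 (move(hall,bay)): drop {at(bay)}, keep {key_at(k4,bay), locked(d_store_lab), open(d_office_hall)}, require {at(hall), open(d_bay_hall)}
    → {at(hall), key_at(k4,bay), locked(d_store_lab), open(d_bay_hall), open(d_office_hall)}

== RESULT ==
["at(hall)", "key_at(k4,bay)", "locked(d_store_lab)", "open(d_bay_hall)", "open(d_office_hall)"]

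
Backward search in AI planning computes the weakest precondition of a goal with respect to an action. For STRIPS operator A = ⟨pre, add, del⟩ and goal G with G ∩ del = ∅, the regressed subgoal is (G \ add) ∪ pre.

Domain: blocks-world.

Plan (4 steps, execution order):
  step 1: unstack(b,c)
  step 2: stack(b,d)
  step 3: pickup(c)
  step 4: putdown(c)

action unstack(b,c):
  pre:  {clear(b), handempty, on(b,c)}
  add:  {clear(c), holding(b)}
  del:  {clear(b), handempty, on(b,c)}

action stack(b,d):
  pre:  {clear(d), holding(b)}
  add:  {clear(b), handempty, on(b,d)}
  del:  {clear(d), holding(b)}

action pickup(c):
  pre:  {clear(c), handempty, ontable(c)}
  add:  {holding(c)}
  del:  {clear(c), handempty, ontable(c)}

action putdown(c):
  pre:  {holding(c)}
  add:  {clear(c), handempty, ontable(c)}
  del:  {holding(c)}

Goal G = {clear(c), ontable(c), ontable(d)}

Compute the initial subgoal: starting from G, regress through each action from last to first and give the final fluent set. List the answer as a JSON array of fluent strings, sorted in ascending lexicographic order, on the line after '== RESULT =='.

Work backward from the goal:
  through step 4 (putdown(c)): drop {clear(c), ontable(c)}, keep {ontable(d)}, require {holding(c)}
    → {holding(c), ontable(d)}
  through step 3 (pickup(c)): drop {holding(c)}, keep {ontable(d)}, require {clear(c), handempty, ontable(c)}
    → {clear(c), handempty, ontable(c), ontable(d)}
  through step 2 (stack(b,d)): drop {handempty}, keep {clear(c), ontable(c), ontable(d)}, require {clear(d), holding(b)}
    → {clear(c), clear(d), holding(b), ontable(c), ontable(d)}
  through step 1 (unstack(b,c)): drop {clear(c), holding(b)}, keep {clear(d), ontable(c), ontable(d)}, require {clear(b), handempty, on(b,c)}
    → {clear(b), clear(d), handempty, on(b,c), ontable(c), ontable(d)}

== RESULT ==
["clear(b)", "clear(d)", "handempty", "on(b,c)", "ontable(c)", "ontable(d)"]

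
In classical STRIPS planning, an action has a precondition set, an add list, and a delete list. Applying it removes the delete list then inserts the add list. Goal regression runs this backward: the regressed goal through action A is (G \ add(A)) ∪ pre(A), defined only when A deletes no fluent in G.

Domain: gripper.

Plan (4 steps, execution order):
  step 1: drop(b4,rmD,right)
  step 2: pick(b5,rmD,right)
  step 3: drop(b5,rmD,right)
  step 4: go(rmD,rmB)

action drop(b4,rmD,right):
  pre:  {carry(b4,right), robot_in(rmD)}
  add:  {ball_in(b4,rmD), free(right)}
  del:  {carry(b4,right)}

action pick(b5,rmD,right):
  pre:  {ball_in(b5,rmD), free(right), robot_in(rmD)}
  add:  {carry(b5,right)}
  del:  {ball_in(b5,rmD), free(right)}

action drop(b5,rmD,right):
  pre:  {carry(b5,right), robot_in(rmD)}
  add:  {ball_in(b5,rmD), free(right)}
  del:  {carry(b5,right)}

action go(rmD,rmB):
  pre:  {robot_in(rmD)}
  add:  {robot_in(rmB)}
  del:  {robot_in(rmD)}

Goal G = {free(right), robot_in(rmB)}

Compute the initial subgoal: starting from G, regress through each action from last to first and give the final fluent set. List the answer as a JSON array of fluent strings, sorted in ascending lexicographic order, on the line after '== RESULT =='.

Work backward from the goal:
  through step 4 (go(rmD,rmB)): drop {robot_in(rmB)}, keep {free(right)}, require {robot_in(rmD)}
    → {free(right), robot_in(rmD)}
  through step 3 (drop(b5,rmD,right)): drop {free(right)}, keep {robot_in(rmD)}, require {carry(b5,right), robot_in(rmD)}
    → {carry(b5,right), robot_in(rmD)}
  through step 2 (pick(b5,rmD,right)): drop {carry(b5,right)}, keep {robot_in(rmD)}, require {ball_in(b5,rmD), free(right), robot_in(rmD)}
    → {ball_in(b5,rmD), free(right), robot_in(rmD)}
  through step 1 (drop(b4,rmD,right)): drop {free(right)}, keep {ball_in(b5,rmD), robot_in(rmD)}, require {carry(b4,right), robot_in(rmD)}
    → {ball_in(b5,rmD), carry(b4,right), robot_in(rmD)}

== RESULT ==
["ball_in(b5,rmD)", "carry(b4,right)", "robot_in(rmD)"]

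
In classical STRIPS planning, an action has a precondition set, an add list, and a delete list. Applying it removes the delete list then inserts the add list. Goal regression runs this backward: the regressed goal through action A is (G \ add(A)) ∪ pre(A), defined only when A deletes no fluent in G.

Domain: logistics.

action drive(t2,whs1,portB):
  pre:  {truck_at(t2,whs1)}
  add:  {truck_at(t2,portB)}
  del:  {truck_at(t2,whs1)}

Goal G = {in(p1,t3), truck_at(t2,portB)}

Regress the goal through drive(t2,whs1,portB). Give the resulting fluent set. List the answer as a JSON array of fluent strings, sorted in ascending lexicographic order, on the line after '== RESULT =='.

Regress:
  G ∩ del = {}  (empty — regression defined)
  G \ add = {in(p1,t3), truck_at(t2,portB)} \ {truck_at(t2,portB)} = {in(p1,t3)}
  ∪ pre   = {in(p1,t3)} ∪ {truck_at(t2,whs1)}
          = {in(p1,t3), truck_at(t2,whs1)}

== RESULT ==
["in(p1,t3)", "truck_at(t2,whs1)"]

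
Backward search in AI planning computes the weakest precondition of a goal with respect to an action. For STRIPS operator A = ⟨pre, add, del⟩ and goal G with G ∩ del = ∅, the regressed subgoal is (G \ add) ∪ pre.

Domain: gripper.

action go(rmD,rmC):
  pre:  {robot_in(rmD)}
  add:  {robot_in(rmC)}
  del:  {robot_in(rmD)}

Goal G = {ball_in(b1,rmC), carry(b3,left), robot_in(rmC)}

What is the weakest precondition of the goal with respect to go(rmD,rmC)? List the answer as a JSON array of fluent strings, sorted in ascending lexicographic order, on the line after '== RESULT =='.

Regress:
  G ∩ del = {}  (empty — regression defined)
  G \ add = {ball_in(b1,rmC), carry(b3,left), robot_in(rmC)} \ {robot_in(rmC)} = {ball_in(b1,rmC), carry(b3,left)}
  ∪ pre   = {ball_in(b1,rmC), carry(b3,left)} ∪ {robot_in(rmD)}
          = {ball_in(b1,rmC), carry(b3,left), robot_in(rmD)}

== RESULT ==
["ball_in(b1,rmC)", "carry(b3,left)", "robot_in(rmD)"]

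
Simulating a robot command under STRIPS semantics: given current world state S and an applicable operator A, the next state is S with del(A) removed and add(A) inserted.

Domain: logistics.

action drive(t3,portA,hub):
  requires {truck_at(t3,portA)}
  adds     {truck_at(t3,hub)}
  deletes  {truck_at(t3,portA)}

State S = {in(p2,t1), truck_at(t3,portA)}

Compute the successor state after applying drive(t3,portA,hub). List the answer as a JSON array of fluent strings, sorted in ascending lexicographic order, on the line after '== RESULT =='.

Compute (S \ del) ∪ add:
  pre ⊆ S: {truck_at(t3,portA)} ⊆ S  — applicable
  S \ del = {in(p2,t1)}
  ∪ add   = {in(p2,t1), truck_at(t3,hub)}

== RESULT ==
["in(p2,t1)", "truck_at(t3,hub)"]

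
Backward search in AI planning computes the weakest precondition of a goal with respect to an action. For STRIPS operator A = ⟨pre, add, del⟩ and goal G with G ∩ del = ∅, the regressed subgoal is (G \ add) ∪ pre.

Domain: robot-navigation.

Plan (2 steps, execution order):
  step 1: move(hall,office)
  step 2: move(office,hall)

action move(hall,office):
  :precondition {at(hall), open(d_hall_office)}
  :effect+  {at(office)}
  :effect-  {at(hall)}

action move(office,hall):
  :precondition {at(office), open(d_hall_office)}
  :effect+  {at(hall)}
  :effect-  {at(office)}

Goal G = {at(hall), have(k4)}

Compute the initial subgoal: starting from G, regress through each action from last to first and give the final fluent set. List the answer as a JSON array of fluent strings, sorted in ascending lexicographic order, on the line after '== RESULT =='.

Regress step by step:
  through step 2 (move(office,hall)): drop {at(hall)}, keep {have(k4)}, require {at(office), open(d_hall_office)}
    → {at(office), have(k4), open(d_hall_office)}
  through step 1 (move(hall,office)): drop {at(office)}, keep {have(k4), open(d_hall_office)}, require {at(hall), open(d_hall_office)}
    → {at(hall), have(k4), open(d_hall_office)}

== RESULT ==
["at(hall)", "have(k4)", "open(d_hall_office)"]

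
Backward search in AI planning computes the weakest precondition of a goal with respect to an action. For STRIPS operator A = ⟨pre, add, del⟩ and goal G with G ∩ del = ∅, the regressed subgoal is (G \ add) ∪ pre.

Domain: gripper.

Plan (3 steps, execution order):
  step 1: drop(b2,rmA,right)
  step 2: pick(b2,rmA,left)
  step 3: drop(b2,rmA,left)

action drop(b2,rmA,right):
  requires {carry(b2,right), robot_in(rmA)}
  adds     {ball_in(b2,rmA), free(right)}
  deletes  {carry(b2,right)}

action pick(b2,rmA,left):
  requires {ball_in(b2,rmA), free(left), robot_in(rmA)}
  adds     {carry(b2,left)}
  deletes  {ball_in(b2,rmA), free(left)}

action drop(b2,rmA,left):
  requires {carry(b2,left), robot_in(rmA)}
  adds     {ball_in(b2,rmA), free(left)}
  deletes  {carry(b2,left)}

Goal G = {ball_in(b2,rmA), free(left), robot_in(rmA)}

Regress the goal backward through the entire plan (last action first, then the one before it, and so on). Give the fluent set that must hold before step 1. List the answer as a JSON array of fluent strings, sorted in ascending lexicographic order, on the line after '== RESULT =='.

Regress step by step:
  through step 3 (drop(b2,rmA,left)): drop {ball_in(b2,rmA), free(left)}, keep {robot_in(rmA)}, require {carry(b2,left), robot_in(rmA)}
    → {carry(b2,left), robot_in(rmA)}
  through step 2 (pick(b2,rmA,left)): drop {carry(b2,left)}, keep {robot_in(rmA)}, require {ball_in(b2,rmA), free(left), robot_in(rmA)}
    → {ball_in(b2,rmA), free(left), robot_in(rmA)}
  through step 1 (drop(b2,rmA,right)): drop {ball_in(b2,rmA)}, keep {free(left), robot_in(rmA)}, require {carry(b2,right), robot_in(rmA)}
    → {carry(b2,right), free(left), robot_in(rmA)}

== RESULT ==
["carry(b2,right)", "free(left)", "robot_in(rmA)"]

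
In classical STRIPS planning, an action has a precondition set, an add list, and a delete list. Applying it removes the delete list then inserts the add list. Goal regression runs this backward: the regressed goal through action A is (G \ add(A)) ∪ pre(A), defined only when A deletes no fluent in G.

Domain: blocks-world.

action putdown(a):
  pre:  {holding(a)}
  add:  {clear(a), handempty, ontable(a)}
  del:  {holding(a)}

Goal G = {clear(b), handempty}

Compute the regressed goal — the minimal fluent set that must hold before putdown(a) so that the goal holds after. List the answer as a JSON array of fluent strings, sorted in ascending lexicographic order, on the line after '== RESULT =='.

Compute (G \ add) ∪ pre:
  G ∩ del = {}  (empty — regression defined)
  G \ add = {clear(b), handempty} \ {clear(a), handempty, ontable(a)} = {clear(b)}
  ∪ pre   = {clear(b)} ∪ {holding(a)}
          = {clear(b), holding(a)}

== RESULT ==
["clear(b)", "holding(a)"]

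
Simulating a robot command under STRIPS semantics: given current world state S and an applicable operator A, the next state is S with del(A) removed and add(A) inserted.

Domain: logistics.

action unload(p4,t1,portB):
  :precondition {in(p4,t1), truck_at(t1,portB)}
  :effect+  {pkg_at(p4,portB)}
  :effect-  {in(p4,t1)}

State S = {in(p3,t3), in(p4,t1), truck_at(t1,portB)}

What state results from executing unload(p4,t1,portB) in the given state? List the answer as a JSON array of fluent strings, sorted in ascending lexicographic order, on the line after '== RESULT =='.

Compute (S \ del) ∪ add:
  pre ⊆ S: {in(p4,t1), truck_at(t1,portB)} ⊆ S  — applicable
  S \ del = {in(p3,t3), truck_at(t1,portB)}
  ∪ add   = {in(p3,t3), pkg_at(p4,portB), truck_at(t1,portB)}

== RESULT ==
["in(p3,t3)", "pkg_at(p4,portB)", "truck_at(t1,portB)"]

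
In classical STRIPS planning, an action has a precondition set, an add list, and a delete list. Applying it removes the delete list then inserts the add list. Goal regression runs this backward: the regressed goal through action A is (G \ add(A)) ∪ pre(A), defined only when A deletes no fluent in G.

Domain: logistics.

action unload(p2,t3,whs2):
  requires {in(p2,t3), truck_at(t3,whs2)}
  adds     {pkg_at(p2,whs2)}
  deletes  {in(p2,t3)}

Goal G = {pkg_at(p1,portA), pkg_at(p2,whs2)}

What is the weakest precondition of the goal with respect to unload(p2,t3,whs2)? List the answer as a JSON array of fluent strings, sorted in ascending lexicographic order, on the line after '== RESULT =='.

Regress:
  G ∩ del = {}  (empty — regression defined)
  G \ add = {pkg_at(p1,portA), pkg_at(p2,whs2)} \ {pkg_at(p2,whs2)} = {pkg_at(p1,portA)}
  ∪ pre   = {pkg_at(p1,portA)} ∪ {in(p2,t3), truck_at(t3,whs2)}
          = {in(p2,t3), pkg_at(p1,portA), truck_at(t3,whs2)}

== RESULT ==
["in(p2,t3)", "pkg_at(p1,portA)", "truck_at(t3,whs2)"]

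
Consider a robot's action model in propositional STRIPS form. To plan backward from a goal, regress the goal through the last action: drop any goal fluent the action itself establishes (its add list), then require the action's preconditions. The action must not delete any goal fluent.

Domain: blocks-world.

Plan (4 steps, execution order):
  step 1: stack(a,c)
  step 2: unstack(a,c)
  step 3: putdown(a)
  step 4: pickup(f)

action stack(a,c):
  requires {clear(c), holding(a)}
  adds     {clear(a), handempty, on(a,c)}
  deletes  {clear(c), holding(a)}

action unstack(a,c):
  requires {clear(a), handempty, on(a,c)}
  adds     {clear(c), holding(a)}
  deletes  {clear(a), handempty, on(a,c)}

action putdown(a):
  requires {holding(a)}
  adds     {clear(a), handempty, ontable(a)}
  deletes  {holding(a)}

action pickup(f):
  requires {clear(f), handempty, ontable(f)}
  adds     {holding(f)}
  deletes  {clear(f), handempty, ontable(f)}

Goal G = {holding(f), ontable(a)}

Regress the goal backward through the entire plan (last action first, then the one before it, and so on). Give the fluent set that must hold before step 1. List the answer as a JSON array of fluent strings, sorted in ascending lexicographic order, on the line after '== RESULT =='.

Work backward from the goal:
  through step 4 (pickup(f)): drop {holding(f)}, keep {ontable(a)}, require {clear(f), handempty, ontable(f)}
    → {clear(f), handempty, ontable(a), ontable(f)}
  through step 3 (putdown(a)): drop {handempty, ontable(a)}, keep {clear(f), ontable(f)}, require {holding(a)}
    → {clear(f), holding(a), ontable(f)}
  through step 2 (unstack(a,c)): drop {holding(a)}, keep {clear(f), ontable(f)}, require {clear(a), handempty, on(a,c)}
    → {clear(a), clear(f), handempty, on(a,c), ontable(f)}
  through step 1 (stack(a,c)): drop {clear(a), handempty, on(a,c)}, keep {clear(f), ontable(f)}, require {clear(c), holding(a)}
    → {clear(c), clear(f), holding(a), ontable(f)}

== RESULT ==
["clear(c)", "clear(f)", "holding(a)", "ontable(f)"]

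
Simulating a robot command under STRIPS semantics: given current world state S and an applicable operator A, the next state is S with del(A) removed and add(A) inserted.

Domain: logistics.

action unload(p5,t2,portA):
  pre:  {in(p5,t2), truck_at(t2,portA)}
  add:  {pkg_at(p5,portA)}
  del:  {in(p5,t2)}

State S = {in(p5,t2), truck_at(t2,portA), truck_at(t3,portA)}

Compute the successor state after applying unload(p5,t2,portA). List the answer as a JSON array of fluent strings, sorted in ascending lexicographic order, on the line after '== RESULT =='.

Compute (S \ del) ∪ add:
  pre ⊆ S: {in(p5,t2), truck_at(t2,portA)} ⊆ S  — applicable
  S \ del = {truck_at(t2,portA), truck_at(t3,portA)}
  ∪ add   = {pkg_at(p5,portA), truck_at(t2,portA), truck_at(t3,portA)}

== RESULT ==
["pkg_at(p5,portA)", "truck_at(t2,portA)", "truck_at(t3,portA)"]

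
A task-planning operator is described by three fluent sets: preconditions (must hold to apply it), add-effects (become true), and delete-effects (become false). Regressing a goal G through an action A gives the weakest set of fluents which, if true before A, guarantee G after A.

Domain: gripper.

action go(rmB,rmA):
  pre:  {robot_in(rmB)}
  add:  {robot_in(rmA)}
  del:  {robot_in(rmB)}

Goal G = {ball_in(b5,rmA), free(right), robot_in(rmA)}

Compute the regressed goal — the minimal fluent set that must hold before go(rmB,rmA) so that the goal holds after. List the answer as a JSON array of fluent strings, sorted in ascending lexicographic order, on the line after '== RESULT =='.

Regress:
  G ∩ del = {}  (empty — regression defined)
  G \ add = {ball_in(b5,rmA), free(right), robot_in(rmA)} \ {robot_in(rmA)} = {ball_in(b5,rmA), free(right)}
  ∪ pre   = {ball_in(b5,rmA), free(right)} ∪ {robot_in(rmB)}
          = {ball_in(b5,rmA), free(right), robot_in(rmB)}

== RESULT ==
["ball_in(b5,rmA)", "free(right)", "robot_in(rmB)"]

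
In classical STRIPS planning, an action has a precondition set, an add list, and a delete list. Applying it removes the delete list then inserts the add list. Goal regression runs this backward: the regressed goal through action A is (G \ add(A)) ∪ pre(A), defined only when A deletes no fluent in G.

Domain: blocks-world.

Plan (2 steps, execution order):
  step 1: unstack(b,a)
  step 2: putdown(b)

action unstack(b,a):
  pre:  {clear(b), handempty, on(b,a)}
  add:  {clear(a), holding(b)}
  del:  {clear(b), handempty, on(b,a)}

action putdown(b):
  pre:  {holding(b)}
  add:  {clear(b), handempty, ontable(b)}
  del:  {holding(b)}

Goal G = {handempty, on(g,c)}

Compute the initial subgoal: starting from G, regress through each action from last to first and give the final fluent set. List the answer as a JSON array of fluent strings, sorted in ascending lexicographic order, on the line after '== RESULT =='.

Work backward from the goal:
  through step 2 (putdown(b)): drop {handempty}, keep {on(g,c)}, require {holding(b)}
    → {holding(b), on(g,c)}
  through step 1 (unstack(b,a)): drop {holding(b)}, keep {on(g,c)}, require {clear(b), handempty, on(b,a)}
    → {clear(b), handempty, on(b,a), on(g,c)}

== RESULT ==
["clear(b)", "handempty", "on(b,a)", "on(g,c)"]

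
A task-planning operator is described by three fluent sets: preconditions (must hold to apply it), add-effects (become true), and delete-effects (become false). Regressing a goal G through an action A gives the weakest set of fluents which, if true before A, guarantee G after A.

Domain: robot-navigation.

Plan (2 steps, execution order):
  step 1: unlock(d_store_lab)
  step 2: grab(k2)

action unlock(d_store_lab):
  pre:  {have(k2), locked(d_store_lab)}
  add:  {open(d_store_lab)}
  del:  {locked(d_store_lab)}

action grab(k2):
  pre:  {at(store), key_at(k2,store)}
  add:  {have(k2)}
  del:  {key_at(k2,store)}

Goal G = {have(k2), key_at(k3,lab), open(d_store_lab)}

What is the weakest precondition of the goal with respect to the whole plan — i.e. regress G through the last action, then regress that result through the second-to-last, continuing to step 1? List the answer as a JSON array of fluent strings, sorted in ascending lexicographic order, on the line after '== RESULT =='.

Regress step by step:
  through step 2 (grab(k2)): drop {have(k2)}, keep {key_at(k3,lab), open(d_store_lab)}, require {at(store), key_at(k2,store)}
    → {at(store), key_at(k2,store), key_at(k3,lab), open(d_store_lab)}
  through step 1 (unlock(d_store_lab)): drop {open(d_store_lab)}, keep {at(store), key_at(k2,store), key_at(k3,lab)}, require {have(k2), locked(d_store_lab)}
    → {at(store), have(k2), key_at(k2,store), key_at(k3,lab), locked(d_store_lab)}

== RESULT ==
["at(store)", "have(k2)", "key_at(k2,store)", "key_at(k3,lab)", "locked(d_store_lab)"]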